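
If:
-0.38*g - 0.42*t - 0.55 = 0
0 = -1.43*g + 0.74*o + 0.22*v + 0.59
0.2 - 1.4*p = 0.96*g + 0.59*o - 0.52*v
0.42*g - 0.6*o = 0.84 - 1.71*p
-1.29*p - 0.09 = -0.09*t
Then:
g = -2.62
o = -3.22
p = 0.00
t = 1.06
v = -8.86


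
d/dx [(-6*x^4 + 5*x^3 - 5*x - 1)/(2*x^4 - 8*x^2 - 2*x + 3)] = (-10*x^6 + 96*x^5 + 26*x^4 - 84*x^3 + 5*x^2 - 16*x - 17)/(4*x^8 - 32*x^6 - 8*x^5 + 76*x^4 + 32*x^3 - 44*x^2 - 12*x + 9)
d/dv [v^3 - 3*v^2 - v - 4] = 3*v^2 - 6*v - 1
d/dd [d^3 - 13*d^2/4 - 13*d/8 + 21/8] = 3*d^2 - 13*d/2 - 13/8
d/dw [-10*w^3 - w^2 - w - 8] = -30*w^2 - 2*w - 1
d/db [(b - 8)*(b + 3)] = 2*b - 5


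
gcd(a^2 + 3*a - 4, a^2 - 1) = a - 1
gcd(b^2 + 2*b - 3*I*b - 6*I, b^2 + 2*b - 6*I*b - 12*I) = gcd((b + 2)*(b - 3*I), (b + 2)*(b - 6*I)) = b + 2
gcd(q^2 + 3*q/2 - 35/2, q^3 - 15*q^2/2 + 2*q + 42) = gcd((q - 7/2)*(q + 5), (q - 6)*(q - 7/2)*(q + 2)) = q - 7/2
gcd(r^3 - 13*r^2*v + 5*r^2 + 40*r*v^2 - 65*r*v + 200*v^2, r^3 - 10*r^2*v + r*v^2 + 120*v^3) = r^2 - 13*r*v + 40*v^2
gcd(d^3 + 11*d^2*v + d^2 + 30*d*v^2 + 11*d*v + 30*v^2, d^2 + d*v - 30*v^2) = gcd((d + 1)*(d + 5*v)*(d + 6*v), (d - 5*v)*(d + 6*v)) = d + 6*v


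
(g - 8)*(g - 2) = g^2 - 10*g + 16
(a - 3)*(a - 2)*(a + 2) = a^3 - 3*a^2 - 4*a + 12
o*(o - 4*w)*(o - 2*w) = o^3 - 6*o^2*w + 8*o*w^2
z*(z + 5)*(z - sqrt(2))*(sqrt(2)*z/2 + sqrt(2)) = sqrt(2)*z^4/2 - z^3 + 7*sqrt(2)*z^3/2 - 7*z^2 + 5*sqrt(2)*z^2 - 10*z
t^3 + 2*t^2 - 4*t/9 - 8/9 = (t - 2/3)*(t + 2/3)*(t + 2)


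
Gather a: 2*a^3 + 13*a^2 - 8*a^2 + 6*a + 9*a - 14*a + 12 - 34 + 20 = 2*a^3 + 5*a^2 + a - 2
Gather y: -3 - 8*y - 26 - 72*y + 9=-80*y - 20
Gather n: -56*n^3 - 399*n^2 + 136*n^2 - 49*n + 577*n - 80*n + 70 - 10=-56*n^3 - 263*n^2 + 448*n + 60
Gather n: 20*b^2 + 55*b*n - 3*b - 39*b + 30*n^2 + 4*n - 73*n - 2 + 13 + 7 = 20*b^2 - 42*b + 30*n^2 + n*(55*b - 69) + 18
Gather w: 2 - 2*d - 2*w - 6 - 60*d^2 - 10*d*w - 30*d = -60*d^2 - 32*d + w*(-10*d - 2) - 4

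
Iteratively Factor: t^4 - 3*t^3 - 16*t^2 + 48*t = (t + 4)*(t^3 - 7*t^2 + 12*t) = (t - 4)*(t + 4)*(t^2 - 3*t) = (t - 4)*(t - 3)*(t + 4)*(t)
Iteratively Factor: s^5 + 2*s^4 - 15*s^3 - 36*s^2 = (s + 3)*(s^4 - s^3 - 12*s^2) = (s - 4)*(s + 3)*(s^3 + 3*s^2) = (s - 4)*(s + 3)^2*(s^2) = s*(s - 4)*(s + 3)^2*(s)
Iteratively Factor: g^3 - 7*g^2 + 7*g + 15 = (g - 3)*(g^2 - 4*g - 5) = (g - 5)*(g - 3)*(g + 1)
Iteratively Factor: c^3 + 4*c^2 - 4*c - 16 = (c + 2)*(c^2 + 2*c - 8) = (c - 2)*(c + 2)*(c + 4)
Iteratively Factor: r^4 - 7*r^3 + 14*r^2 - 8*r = (r)*(r^3 - 7*r^2 + 14*r - 8) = r*(r - 4)*(r^2 - 3*r + 2) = r*(r - 4)*(r - 2)*(r - 1)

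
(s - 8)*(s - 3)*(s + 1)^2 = s^4 - 9*s^3 + 3*s^2 + 37*s + 24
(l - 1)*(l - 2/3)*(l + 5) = l^3 + 10*l^2/3 - 23*l/3 + 10/3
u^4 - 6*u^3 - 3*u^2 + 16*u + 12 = (u - 6)*(u - 2)*(u + 1)^2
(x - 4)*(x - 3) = x^2 - 7*x + 12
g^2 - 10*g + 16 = (g - 8)*(g - 2)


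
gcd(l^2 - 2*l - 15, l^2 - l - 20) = l - 5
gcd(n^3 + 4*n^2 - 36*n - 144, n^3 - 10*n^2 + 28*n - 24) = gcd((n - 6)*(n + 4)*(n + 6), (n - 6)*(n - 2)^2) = n - 6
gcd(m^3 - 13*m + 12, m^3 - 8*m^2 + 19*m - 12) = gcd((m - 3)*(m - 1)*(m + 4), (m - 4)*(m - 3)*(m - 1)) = m^2 - 4*m + 3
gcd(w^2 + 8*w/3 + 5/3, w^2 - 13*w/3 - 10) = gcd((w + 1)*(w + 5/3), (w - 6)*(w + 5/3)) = w + 5/3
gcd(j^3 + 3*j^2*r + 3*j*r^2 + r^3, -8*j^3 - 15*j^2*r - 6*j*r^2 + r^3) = j^2 + 2*j*r + r^2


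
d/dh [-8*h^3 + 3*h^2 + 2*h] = -24*h^2 + 6*h + 2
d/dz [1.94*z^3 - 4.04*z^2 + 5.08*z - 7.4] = 5.82*z^2 - 8.08*z + 5.08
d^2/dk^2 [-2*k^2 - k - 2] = -4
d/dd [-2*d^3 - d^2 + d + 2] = -6*d^2 - 2*d + 1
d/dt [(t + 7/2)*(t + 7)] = 2*t + 21/2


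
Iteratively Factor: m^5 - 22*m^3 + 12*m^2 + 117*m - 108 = (m + 3)*(m^4 - 3*m^3 - 13*m^2 + 51*m - 36) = (m - 3)*(m + 3)*(m^3 - 13*m + 12) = (m - 3)*(m + 3)*(m + 4)*(m^2 - 4*m + 3) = (m - 3)*(m - 1)*(m + 3)*(m + 4)*(m - 3)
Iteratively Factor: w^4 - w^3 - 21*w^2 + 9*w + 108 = (w - 4)*(w^3 + 3*w^2 - 9*w - 27) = (w - 4)*(w + 3)*(w^2 - 9) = (w - 4)*(w + 3)^2*(w - 3)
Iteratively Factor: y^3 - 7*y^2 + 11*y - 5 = (y - 1)*(y^2 - 6*y + 5) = (y - 1)^2*(y - 5)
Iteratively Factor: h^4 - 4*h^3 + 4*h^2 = (h - 2)*(h^3 - 2*h^2) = (h - 2)^2*(h^2) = h*(h - 2)^2*(h)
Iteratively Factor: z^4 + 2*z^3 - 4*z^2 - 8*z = (z)*(z^3 + 2*z^2 - 4*z - 8) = z*(z - 2)*(z^2 + 4*z + 4) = z*(z - 2)*(z + 2)*(z + 2)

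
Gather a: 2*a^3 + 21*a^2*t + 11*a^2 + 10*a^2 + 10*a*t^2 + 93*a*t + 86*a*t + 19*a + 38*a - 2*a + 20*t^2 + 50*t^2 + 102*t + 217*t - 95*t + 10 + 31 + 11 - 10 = 2*a^3 + a^2*(21*t + 21) + a*(10*t^2 + 179*t + 55) + 70*t^2 + 224*t + 42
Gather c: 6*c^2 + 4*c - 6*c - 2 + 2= 6*c^2 - 2*c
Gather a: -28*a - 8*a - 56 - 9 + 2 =-36*a - 63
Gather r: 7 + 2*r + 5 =2*r + 12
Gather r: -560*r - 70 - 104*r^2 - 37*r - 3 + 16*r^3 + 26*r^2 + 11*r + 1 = 16*r^3 - 78*r^2 - 586*r - 72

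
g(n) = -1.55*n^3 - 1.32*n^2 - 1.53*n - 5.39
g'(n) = -4.65*n^2 - 2.64*n - 1.53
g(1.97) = -25.38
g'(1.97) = -24.78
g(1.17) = -11.47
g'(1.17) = -10.98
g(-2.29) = 9.81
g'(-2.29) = -19.87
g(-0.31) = -5.00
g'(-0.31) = -1.16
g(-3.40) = 45.47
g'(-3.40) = -46.31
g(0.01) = -5.41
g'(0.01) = -1.56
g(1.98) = -25.63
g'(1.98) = -24.99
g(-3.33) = 42.30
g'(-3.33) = -44.30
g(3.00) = -63.71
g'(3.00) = -51.30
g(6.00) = -396.89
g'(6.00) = -184.77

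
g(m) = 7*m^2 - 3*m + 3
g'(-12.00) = -171.00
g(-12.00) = 1047.00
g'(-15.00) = -213.00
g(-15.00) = 1623.00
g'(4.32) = 57.48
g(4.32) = 120.68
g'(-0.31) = -7.34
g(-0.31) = 4.60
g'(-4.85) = -70.90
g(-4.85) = 182.21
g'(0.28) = 0.92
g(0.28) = 2.71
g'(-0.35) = -7.90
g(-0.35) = 4.91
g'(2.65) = 34.10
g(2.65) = 44.21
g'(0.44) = 3.16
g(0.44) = 3.04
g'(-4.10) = -60.40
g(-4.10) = 132.97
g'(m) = 14*m - 3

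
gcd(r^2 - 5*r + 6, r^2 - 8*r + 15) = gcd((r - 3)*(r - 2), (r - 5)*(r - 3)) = r - 3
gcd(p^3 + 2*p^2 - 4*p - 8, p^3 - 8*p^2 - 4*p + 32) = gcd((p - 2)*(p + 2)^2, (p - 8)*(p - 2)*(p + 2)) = p^2 - 4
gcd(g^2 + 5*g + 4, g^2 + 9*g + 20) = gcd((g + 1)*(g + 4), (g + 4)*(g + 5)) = g + 4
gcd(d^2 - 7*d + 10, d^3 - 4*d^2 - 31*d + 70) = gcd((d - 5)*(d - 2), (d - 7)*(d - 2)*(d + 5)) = d - 2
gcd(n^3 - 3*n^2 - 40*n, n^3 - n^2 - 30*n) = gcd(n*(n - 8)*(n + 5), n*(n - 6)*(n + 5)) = n^2 + 5*n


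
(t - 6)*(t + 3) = t^2 - 3*t - 18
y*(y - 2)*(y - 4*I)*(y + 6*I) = y^4 - 2*y^3 + 2*I*y^3 + 24*y^2 - 4*I*y^2 - 48*y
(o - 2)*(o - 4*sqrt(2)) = o^2 - 4*sqrt(2)*o - 2*o + 8*sqrt(2)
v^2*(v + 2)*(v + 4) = v^4 + 6*v^3 + 8*v^2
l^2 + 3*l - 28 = (l - 4)*(l + 7)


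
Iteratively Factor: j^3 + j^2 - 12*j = (j + 4)*(j^2 - 3*j) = (j - 3)*(j + 4)*(j)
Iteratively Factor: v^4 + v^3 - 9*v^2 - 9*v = (v + 1)*(v^3 - 9*v) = (v + 1)*(v + 3)*(v^2 - 3*v) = v*(v + 1)*(v + 3)*(v - 3)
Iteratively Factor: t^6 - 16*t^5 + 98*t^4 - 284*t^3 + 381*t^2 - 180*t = (t - 3)*(t^5 - 13*t^4 + 59*t^3 - 107*t^2 + 60*t) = (t - 3)*(t - 1)*(t^4 - 12*t^3 + 47*t^2 - 60*t) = (t - 5)*(t - 3)*(t - 1)*(t^3 - 7*t^2 + 12*t) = t*(t - 5)*(t - 3)*(t - 1)*(t^2 - 7*t + 12) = t*(t - 5)*(t - 4)*(t - 3)*(t - 1)*(t - 3)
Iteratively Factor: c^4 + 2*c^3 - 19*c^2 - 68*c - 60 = (c + 2)*(c^3 - 19*c - 30) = (c - 5)*(c + 2)*(c^2 + 5*c + 6) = (c - 5)*(c + 2)*(c + 3)*(c + 2)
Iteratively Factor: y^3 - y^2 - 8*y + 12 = (y - 2)*(y^2 + y - 6) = (y - 2)*(y + 3)*(y - 2)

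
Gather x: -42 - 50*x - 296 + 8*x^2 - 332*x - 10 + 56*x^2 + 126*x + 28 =64*x^2 - 256*x - 320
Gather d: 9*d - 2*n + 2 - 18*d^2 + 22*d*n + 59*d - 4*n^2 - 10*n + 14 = -18*d^2 + d*(22*n + 68) - 4*n^2 - 12*n + 16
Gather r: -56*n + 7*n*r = 7*n*r - 56*n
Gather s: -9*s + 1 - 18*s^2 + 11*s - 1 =-18*s^2 + 2*s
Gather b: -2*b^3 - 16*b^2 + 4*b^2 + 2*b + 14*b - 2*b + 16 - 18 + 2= -2*b^3 - 12*b^2 + 14*b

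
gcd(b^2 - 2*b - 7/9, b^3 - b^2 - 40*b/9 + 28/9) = b - 7/3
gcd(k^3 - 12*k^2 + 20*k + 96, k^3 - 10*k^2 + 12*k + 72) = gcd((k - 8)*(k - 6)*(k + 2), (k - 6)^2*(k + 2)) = k^2 - 4*k - 12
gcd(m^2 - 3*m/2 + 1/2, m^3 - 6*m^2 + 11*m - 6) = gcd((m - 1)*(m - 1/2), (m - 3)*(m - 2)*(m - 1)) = m - 1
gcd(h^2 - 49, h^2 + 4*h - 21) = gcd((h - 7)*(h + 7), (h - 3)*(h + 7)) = h + 7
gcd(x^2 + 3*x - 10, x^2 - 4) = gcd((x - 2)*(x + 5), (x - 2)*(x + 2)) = x - 2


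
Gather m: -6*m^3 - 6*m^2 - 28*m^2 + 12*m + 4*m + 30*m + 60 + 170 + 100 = -6*m^3 - 34*m^2 + 46*m + 330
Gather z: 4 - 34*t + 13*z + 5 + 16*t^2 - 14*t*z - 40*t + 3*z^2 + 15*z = 16*t^2 - 74*t + 3*z^2 + z*(28 - 14*t) + 9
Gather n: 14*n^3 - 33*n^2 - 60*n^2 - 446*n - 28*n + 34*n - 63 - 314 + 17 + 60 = 14*n^3 - 93*n^2 - 440*n - 300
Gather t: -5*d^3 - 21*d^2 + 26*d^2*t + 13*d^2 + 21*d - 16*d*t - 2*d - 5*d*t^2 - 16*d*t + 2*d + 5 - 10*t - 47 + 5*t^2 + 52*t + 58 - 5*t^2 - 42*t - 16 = -5*d^3 - 8*d^2 - 5*d*t^2 + 21*d + t*(26*d^2 - 32*d)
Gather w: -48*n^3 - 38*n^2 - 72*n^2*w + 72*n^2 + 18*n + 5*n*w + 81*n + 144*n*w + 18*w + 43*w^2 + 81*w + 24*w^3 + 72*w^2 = -48*n^3 + 34*n^2 + 99*n + 24*w^3 + 115*w^2 + w*(-72*n^2 + 149*n + 99)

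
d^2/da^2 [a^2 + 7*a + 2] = 2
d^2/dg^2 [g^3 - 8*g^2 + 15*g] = 6*g - 16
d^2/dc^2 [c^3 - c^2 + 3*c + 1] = 6*c - 2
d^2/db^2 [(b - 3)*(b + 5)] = 2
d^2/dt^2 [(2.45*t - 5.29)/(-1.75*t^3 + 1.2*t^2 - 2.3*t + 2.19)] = (-45.01875*t^5 + 225.2775*t^4 - 165.0775*t^3 + 60.7836*t^2 + 72.67275*t + 3.48265999999999)/(5.359375*t^9 - 11.025*t^8 + 28.69125*t^7 - 50.828625*t^6 + 65.3025*t^5 - 81.3933*t^4 + 73.612925*t^3 - 52.02126*t^2 + 33.09309*t - 10.503459)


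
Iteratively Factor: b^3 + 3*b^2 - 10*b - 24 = (b + 2)*(b^2 + b - 12) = (b + 2)*(b + 4)*(b - 3)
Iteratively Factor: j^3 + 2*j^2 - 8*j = (j - 2)*(j^2 + 4*j) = (j - 2)*(j + 4)*(j)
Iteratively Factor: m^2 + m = (m)*(m + 1)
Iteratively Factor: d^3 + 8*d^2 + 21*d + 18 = (d + 3)*(d^2 + 5*d + 6) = (d + 2)*(d + 3)*(d + 3)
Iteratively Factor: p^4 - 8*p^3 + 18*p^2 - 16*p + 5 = (p - 1)*(p^3 - 7*p^2 + 11*p - 5) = (p - 1)^2*(p^2 - 6*p + 5) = (p - 5)*(p - 1)^2*(p - 1)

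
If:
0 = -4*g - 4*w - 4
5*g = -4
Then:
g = -4/5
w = -1/5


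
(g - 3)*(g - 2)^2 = g^3 - 7*g^2 + 16*g - 12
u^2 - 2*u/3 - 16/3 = (u - 8/3)*(u + 2)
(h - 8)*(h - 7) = h^2 - 15*h + 56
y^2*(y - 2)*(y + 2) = y^4 - 4*y^2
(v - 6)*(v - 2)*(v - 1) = v^3 - 9*v^2 + 20*v - 12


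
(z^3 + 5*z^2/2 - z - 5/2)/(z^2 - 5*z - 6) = (2*z^2 + 3*z - 5)/(2*(z - 6))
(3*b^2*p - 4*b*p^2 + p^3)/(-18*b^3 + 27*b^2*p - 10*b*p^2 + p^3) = p/(-6*b + p)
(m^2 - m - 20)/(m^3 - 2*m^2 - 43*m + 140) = (m + 4)/(m^2 + 3*m - 28)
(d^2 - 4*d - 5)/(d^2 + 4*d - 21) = (d^2 - 4*d - 5)/(d^2 + 4*d - 21)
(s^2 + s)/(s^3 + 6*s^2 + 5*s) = 1/(s + 5)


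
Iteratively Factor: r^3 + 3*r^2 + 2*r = (r + 2)*(r^2 + r) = r*(r + 2)*(r + 1)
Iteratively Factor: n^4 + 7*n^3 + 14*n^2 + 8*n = (n + 4)*(n^3 + 3*n^2 + 2*n) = n*(n + 4)*(n^2 + 3*n + 2) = n*(n + 1)*(n + 4)*(n + 2)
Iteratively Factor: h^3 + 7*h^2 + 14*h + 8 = (h + 4)*(h^2 + 3*h + 2) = (h + 1)*(h + 4)*(h + 2)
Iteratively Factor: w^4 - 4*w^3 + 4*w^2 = (w)*(w^3 - 4*w^2 + 4*w) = w^2*(w^2 - 4*w + 4) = w^2*(w - 2)*(w - 2)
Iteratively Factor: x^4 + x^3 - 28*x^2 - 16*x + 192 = (x - 4)*(x^3 + 5*x^2 - 8*x - 48) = (x - 4)*(x + 4)*(x^2 + x - 12) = (x - 4)*(x + 4)^2*(x - 3)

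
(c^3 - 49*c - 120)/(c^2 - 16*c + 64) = (c^2 + 8*c + 15)/(c - 8)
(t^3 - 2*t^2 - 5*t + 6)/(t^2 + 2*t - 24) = (t^3 - 2*t^2 - 5*t + 6)/(t^2 + 2*t - 24)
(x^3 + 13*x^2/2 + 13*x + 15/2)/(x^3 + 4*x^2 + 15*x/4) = 2*(x^2 + 4*x + 3)/(x*(2*x + 3))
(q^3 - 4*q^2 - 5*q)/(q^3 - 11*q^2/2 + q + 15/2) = 2*q/(2*q - 3)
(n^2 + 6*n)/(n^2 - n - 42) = n/(n - 7)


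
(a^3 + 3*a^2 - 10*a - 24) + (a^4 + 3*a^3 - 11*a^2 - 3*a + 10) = a^4 + 4*a^3 - 8*a^2 - 13*a - 14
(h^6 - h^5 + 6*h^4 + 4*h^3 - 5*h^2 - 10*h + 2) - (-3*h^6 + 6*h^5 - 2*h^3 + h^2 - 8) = 4*h^6 - 7*h^5 + 6*h^4 + 6*h^3 - 6*h^2 - 10*h + 10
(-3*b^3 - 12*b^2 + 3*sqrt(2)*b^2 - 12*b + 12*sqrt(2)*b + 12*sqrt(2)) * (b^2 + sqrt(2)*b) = -3*b^5 - 12*b^4 - 6*b^3 + 24*b^2 + 24*b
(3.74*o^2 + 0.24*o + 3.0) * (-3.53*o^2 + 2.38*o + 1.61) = -13.2022*o^4 + 8.054*o^3 - 3.9974*o^2 + 7.5264*o + 4.83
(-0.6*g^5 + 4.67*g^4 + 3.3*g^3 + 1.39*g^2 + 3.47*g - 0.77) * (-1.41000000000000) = 0.846*g^5 - 6.5847*g^4 - 4.653*g^3 - 1.9599*g^2 - 4.8927*g + 1.0857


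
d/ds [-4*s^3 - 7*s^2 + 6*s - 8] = -12*s^2 - 14*s + 6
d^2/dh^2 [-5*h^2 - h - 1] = -10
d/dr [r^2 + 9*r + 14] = 2*r + 9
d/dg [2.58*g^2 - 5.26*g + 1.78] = 5.16*g - 5.26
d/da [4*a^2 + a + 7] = 8*a + 1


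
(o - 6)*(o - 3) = o^2 - 9*o + 18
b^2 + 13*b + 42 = (b + 6)*(b + 7)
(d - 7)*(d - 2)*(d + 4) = d^3 - 5*d^2 - 22*d + 56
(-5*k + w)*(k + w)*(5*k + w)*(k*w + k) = -25*k^4*w - 25*k^4 - 25*k^3*w^2 - 25*k^3*w + k^2*w^3 + k^2*w^2 + k*w^4 + k*w^3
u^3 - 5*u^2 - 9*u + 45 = (u - 5)*(u - 3)*(u + 3)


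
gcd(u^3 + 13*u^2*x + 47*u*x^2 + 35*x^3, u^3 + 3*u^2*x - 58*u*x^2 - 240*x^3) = u + 5*x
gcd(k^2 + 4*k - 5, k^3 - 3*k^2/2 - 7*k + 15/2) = k - 1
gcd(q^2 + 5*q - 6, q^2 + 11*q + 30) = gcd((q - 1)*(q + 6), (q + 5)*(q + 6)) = q + 6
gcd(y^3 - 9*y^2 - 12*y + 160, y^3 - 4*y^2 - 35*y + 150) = y - 5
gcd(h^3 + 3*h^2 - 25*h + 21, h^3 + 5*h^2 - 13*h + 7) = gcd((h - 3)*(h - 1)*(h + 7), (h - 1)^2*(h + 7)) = h^2 + 6*h - 7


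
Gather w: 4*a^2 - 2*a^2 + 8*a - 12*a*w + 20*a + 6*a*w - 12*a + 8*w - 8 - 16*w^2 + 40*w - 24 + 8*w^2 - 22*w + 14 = 2*a^2 + 16*a - 8*w^2 + w*(26 - 6*a) - 18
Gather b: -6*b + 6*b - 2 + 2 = 0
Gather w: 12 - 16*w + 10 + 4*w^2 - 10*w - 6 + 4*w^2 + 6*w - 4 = 8*w^2 - 20*w + 12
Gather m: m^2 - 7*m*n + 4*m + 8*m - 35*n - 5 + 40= m^2 + m*(12 - 7*n) - 35*n + 35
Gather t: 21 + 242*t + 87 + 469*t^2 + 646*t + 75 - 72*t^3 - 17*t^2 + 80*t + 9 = -72*t^3 + 452*t^2 + 968*t + 192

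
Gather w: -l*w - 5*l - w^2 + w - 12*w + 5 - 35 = -5*l - w^2 + w*(-l - 11) - 30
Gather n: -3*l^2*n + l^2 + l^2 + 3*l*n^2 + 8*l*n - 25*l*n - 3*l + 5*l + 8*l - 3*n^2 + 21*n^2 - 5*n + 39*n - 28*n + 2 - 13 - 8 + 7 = 2*l^2 + 10*l + n^2*(3*l + 18) + n*(-3*l^2 - 17*l + 6) - 12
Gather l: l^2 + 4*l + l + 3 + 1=l^2 + 5*l + 4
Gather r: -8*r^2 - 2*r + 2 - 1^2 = -8*r^2 - 2*r + 1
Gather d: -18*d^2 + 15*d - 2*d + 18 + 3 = -18*d^2 + 13*d + 21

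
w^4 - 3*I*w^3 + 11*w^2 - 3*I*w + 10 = (w - 5*I)*(w - I)*(w + I)*(w + 2*I)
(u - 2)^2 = u^2 - 4*u + 4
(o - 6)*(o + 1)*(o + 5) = o^3 - 31*o - 30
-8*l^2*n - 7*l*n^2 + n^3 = n*(-8*l + n)*(l + n)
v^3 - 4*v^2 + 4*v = v*(v - 2)^2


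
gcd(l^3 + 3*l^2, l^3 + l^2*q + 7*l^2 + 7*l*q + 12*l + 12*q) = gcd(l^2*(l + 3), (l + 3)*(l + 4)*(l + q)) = l + 3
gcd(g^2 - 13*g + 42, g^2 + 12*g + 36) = 1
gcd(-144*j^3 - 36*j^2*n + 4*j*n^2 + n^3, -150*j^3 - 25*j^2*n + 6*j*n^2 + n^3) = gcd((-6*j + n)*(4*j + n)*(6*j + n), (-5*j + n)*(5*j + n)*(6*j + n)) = 6*j + n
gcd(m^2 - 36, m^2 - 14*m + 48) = m - 6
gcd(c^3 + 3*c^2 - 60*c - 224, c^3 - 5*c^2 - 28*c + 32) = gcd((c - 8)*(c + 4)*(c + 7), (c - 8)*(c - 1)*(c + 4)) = c^2 - 4*c - 32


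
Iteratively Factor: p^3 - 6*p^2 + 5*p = (p)*(p^2 - 6*p + 5) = p*(p - 5)*(p - 1)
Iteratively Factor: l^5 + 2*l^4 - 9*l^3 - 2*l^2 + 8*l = (l + 1)*(l^4 + l^3 - 10*l^2 + 8*l) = (l - 2)*(l + 1)*(l^3 + 3*l^2 - 4*l) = (l - 2)*(l + 1)*(l + 4)*(l^2 - l) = l*(l - 2)*(l + 1)*(l + 4)*(l - 1)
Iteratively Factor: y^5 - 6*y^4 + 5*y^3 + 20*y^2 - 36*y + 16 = (y - 1)*(y^4 - 5*y^3 + 20*y - 16) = (y - 1)^2*(y^3 - 4*y^2 - 4*y + 16) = (y - 2)*(y - 1)^2*(y^2 - 2*y - 8) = (y - 2)*(y - 1)^2*(y + 2)*(y - 4)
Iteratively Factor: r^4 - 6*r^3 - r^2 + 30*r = (r - 3)*(r^3 - 3*r^2 - 10*r) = (r - 5)*(r - 3)*(r^2 + 2*r) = (r - 5)*(r - 3)*(r + 2)*(r)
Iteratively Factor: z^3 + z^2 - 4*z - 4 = (z + 1)*(z^2 - 4) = (z - 2)*(z + 1)*(z + 2)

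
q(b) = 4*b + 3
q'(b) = 4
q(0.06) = 3.24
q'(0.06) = 4.00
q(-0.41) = 1.36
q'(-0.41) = 4.00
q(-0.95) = -0.80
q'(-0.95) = 4.00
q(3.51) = 17.04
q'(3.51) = 4.00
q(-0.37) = 1.52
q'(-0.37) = 4.00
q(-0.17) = 2.32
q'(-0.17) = 4.00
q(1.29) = 8.16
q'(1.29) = 4.00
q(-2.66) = -7.64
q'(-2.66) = 4.00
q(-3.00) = -9.00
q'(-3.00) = 4.00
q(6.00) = 27.00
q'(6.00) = 4.00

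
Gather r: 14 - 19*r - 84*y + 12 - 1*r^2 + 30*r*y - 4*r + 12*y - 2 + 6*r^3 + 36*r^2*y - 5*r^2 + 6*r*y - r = 6*r^3 + r^2*(36*y - 6) + r*(36*y - 24) - 72*y + 24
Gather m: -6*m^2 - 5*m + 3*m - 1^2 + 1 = -6*m^2 - 2*m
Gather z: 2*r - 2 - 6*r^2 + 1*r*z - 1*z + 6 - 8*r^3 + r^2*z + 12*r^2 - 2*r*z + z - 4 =-8*r^3 + 6*r^2 + 2*r + z*(r^2 - r)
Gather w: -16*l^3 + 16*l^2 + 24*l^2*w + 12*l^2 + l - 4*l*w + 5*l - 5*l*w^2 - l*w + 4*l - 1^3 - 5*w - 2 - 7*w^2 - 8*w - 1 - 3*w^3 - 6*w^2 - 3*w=-16*l^3 + 28*l^2 + 10*l - 3*w^3 + w^2*(-5*l - 13) + w*(24*l^2 - 5*l - 16) - 4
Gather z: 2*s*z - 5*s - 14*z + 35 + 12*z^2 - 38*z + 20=-5*s + 12*z^2 + z*(2*s - 52) + 55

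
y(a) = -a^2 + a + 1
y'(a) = 1 - 2*a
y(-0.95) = -0.85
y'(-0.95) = 2.90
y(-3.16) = -12.15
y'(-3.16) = 7.32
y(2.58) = -3.08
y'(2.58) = -4.16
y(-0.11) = 0.88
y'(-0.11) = 1.22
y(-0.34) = 0.54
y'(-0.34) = 1.68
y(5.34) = -22.18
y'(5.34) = -9.68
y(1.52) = 0.21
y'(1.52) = -2.04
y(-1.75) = -3.81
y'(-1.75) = 4.50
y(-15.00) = -239.00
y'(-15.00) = 31.00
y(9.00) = -71.00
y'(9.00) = -17.00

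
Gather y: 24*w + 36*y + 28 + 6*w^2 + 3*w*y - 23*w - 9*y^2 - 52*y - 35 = 6*w^2 + w - 9*y^2 + y*(3*w - 16) - 7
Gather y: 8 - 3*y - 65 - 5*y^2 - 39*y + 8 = -5*y^2 - 42*y - 49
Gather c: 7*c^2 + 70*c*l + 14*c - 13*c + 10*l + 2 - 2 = 7*c^2 + c*(70*l + 1) + 10*l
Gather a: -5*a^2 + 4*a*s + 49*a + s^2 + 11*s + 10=-5*a^2 + a*(4*s + 49) + s^2 + 11*s + 10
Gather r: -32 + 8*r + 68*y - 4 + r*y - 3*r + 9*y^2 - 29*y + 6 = r*(y + 5) + 9*y^2 + 39*y - 30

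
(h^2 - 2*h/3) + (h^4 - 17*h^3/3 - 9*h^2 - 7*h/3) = h^4 - 17*h^3/3 - 8*h^2 - 3*h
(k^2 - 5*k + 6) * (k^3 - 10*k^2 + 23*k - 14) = k^5 - 15*k^4 + 79*k^3 - 189*k^2 + 208*k - 84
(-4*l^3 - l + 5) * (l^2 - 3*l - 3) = -4*l^5 + 12*l^4 + 11*l^3 + 8*l^2 - 12*l - 15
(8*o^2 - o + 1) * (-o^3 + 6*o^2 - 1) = -8*o^5 + 49*o^4 - 7*o^3 - 2*o^2 + o - 1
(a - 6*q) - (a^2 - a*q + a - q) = -a^2 + a*q - 5*q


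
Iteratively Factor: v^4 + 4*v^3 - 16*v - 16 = (v + 2)*(v^3 + 2*v^2 - 4*v - 8) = (v - 2)*(v + 2)*(v^2 + 4*v + 4) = (v - 2)*(v + 2)^2*(v + 2)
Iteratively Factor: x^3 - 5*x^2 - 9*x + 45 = (x - 5)*(x^2 - 9) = (x - 5)*(x + 3)*(x - 3)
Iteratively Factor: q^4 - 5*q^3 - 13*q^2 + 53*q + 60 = (q - 4)*(q^3 - q^2 - 17*q - 15) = (q - 5)*(q - 4)*(q^2 + 4*q + 3) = (q - 5)*(q - 4)*(q + 1)*(q + 3)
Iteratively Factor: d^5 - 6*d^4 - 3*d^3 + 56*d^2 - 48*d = (d + 3)*(d^4 - 9*d^3 + 24*d^2 - 16*d) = (d - 4)*(d + 3)*(d^3 - 5*d^2 + 4*d) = (d - 4)*(d - 1)*(d + 3)*(d^2 - 4*d) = d*(d - 4)*(d - 1)*(d + 3)*(d - 4)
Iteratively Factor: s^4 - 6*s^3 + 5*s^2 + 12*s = (s - 4)*(s^3 - 2*s^2 - 3*s) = (s - 4)*(s - 3)*(s^2 + s) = s*(s - 4)*(s - 3)*(s + 1)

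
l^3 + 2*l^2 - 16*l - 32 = (l - 4)*(l + 2)*(l + 4)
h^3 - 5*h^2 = h^2*(h - 5)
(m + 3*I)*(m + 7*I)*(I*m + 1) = I*m^3 - 9*m^2 - 11*I*m - 21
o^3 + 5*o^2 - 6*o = o*(o - 1)*(o + 6)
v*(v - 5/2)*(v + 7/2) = v^3 + v^2 - 35*v/4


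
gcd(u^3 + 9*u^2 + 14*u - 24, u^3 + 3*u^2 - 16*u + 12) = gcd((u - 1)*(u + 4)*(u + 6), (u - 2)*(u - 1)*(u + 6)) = u^2 + 5*u - 6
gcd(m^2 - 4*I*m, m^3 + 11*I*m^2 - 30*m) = m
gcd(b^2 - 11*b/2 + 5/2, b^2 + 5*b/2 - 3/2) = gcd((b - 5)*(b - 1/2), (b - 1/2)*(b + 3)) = b - 1/2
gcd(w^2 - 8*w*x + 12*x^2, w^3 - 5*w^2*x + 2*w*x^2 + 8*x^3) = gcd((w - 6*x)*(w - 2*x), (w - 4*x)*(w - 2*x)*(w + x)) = -w + 2*x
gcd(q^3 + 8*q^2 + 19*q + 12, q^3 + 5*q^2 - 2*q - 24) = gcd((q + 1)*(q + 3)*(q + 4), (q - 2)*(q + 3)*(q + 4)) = q^2 + 7*q + 12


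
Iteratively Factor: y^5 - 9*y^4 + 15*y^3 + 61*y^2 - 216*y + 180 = (y - 5)*(y^4 - 4*y^3 - 5*y^2 + 36*y - 36) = (y - 5)*(y - 2)*(y^3 - 2*y^2 - 9*y + 18) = (y - 5)*(y - 2)^2*(y^2 - 9) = (y - 5)*(y - 2)^2*(y + 3)*(y - 3)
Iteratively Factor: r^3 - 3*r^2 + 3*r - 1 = (r - 1)*(r^2 - 2*r + 1) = (r - 1)^2*(r - 1)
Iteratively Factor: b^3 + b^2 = (b + 1)*(b^2) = b*(b + 1)*(b)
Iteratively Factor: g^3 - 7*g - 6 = (g + 2)*(g^2 - 2*g - 3) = (g - 3)*(g + 2)*(g + 1)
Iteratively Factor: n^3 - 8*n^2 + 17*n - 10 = (n - 2)*(n^2 - 6*n + 5) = (n - 2)*(n - 1)*(n - 5)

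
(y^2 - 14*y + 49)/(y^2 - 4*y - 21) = (y - 7)/(y + 3)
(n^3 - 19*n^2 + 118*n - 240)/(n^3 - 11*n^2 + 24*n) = (n^2 - 11*n + 30)/(n*(n - 3))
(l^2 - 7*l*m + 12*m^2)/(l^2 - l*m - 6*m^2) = (l - 4*m)/(l + 2*m)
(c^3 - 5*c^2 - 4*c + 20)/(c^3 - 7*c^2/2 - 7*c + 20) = 2*(c^2 - 3*c - 10)/(2*c^2 - 3*c - 20)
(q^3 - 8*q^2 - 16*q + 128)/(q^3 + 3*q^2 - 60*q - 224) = (q - 4)/(q + 7)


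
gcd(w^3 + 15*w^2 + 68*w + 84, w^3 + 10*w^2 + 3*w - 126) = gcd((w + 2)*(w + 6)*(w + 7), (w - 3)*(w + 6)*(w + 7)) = w^2 + 13*w + 42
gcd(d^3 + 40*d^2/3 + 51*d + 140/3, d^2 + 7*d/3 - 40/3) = d + 5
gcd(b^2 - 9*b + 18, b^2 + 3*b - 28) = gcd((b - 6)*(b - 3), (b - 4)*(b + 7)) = 1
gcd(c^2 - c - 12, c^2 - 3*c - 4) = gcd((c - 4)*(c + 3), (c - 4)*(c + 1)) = c - 4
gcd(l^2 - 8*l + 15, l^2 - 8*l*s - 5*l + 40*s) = l - 5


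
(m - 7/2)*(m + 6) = m^2 + 5*m/2 - 21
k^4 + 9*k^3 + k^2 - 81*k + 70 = (k - 2)*(k - 1)*(k + 5)*(k + 7)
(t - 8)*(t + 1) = t^2 - 7*t - 8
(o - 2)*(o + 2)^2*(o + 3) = o^4 + 5*o^3 + 2*o^2 - 20*o - 24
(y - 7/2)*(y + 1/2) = y^2 - 3*y - 7/4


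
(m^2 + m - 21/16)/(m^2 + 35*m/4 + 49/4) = (m - 3/4)/(m + 7)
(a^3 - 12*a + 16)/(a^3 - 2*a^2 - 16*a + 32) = (a - 2)/(a - 4)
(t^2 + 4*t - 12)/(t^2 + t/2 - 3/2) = 2*(t^2 + 4*t - 12)/(2*t^2 + t - 3)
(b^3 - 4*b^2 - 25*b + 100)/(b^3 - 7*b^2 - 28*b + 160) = (b - 5)/(b - 8)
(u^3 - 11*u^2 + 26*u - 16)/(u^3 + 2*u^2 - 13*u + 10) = (u - 8)/(u + 5)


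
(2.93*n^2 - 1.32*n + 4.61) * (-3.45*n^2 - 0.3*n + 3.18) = -10.1085*n^4 + 3.675*n^3 - 6.1911*n^2 - 5.5806*n + 14.6598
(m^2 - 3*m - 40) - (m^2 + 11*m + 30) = -14*m - 70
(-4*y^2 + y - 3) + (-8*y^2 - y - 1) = -12*y^2 - 4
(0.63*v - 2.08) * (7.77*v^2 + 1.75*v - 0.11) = 4.8951*v^3 - 15.0591*v^2 - 3.7093*v + 0.2288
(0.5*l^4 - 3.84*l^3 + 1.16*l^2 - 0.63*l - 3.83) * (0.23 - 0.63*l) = -0.315*l^5 + 2.5342*l^4 - 1.614*l^3 + 0.6637*l^2 + 2.268*l - 0.8809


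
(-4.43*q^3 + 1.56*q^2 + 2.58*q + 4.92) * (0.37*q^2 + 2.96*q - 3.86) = -1.6391*q^5 - 12.5356*q^4 + 22.672*q^3 + 3.4356*q^2 + 4.6044*q - 18.9912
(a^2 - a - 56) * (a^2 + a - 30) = a^4 - 87*a^2 - 26*a + 1680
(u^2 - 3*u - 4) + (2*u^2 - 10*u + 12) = 3*u^2 - 13*u + 8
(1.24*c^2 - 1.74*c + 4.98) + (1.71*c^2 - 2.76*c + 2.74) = 2.95*c^2 - 4.5*c + 7.72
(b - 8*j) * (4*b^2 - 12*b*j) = 4*b^3 - 44*b^2*j + 96*b*j^2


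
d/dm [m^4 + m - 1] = 4*m^3 + 1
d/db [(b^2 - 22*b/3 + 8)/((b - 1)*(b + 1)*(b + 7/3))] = (-9*b^4 + 132*b^3 - 71*b^2 - 378*b + 226)/(9*b^6 + 42*b^5 + 31*b^4 - 84*b^3 - 89*b^2 + 42*b + 49)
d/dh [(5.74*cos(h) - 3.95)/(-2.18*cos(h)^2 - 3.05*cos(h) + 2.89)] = (-12.5132*cos(h)^2 + 17.222*cos(h) - 4.5411)*sin(h)/(4.7524*cos(h)^4 + 13.298*cos(h)^3 - 3.2979*cos(h)^2 - 17.629*cos(h) + 8.3521)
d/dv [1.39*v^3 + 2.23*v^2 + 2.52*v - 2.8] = 4.17*v^2 + 4.46*v + 2.52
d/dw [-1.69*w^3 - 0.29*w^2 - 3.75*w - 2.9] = -5.07*w^2 - 0.58*w - 3.75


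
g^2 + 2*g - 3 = (g - 1)*(g + 3)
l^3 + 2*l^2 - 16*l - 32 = (l - 4)*(l + 2)*(l + 4)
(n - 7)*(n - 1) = n^2 - 8*n + 7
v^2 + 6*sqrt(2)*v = v*(v + 6*sqrt(2))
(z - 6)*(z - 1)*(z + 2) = z^3 - 5*z^2 - 8*z + 12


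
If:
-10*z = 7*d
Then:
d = -10*z/7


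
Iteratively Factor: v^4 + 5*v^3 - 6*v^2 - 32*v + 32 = (v + 4)*(v^3 + v^2 - 10*v + 8) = (v + 4)^2*(v^2 - 3*v + 2) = (v - 1)*(v + 4)^2*(v - 2)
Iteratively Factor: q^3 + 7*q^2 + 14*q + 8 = (q + 2)*(q^2 + 5*q + 4) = (q + 1)*(q + 2)*(q + 4)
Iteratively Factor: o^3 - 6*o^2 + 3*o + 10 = (o - 2)*(o^2 - 4*o - 5) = (o - 5)*(o - 2)*(o + 1)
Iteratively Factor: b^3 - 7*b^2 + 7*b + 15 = (b - 3)*(b^2 - 4*b - 5) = (b - 3)*(b + 1)*(b - 5)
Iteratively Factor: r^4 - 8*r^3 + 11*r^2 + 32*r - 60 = (r - 5)*(r^3 - 3*r^2 - 4*r + 12) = (r - 5)*(r - 3)*(r^2 - 4) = (r - 5)*(r - 3)*(r - 2)*(r + 2)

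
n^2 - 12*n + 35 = (n - 7)*(n - 5)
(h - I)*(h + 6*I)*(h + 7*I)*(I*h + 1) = I*h^4 - 11*h^3 - 17*I*h^2 - 71*h + 42*I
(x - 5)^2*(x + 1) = x^3 - 9*x^2 + 15*x + 25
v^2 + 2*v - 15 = (v - 3)*(v + 5)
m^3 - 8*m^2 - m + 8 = (m - 8)*(m - 1)*(m + 1)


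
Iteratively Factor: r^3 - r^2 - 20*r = (r)*(r^2 - r - 20) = r*(r - 5)*(r + 4)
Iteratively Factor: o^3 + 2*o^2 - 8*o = (o - 2)*(o^2 + 4*o) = o*(o - 2)*(o + 4)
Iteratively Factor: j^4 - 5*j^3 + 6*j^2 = (j - 3)*(j^3 - 2*j^2) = j*(j - 3)*(j^2 - 2*j) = j^2*(j - 3)*(j - 2)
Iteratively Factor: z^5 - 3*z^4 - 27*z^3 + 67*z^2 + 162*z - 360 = (z - 5)*(z^4 + 2*z^3 - 17*z^2 - 18*z + 72) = (z - 5)*(z + 4)*(z^3 - 2*z^2 - 9*z + 18) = (z - 5)*(z + 3)*(z + 4)*(z^2 - 5*z + 6) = (z - 5)*(z - 2)*(z + 3)*(z + 4)*(z - 3)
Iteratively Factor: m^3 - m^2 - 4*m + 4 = (m + 2)*(m^2 - 3*m + 2) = (m - 2)*(m + 2)*(m - 1)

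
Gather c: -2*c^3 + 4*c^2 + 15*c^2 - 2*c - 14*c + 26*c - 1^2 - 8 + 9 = -2*c^3 + 19*c^2 + 10*c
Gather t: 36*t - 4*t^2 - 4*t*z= -4*t^2 + t*(36 - 4*z)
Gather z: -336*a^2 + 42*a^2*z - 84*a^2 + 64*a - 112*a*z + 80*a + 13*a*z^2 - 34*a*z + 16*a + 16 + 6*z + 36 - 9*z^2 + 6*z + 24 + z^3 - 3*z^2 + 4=-420*a^2 + 160*a + z^3 + z^2*(13*a - 12) + z*(42*a^2 - 146*a + 12) + 80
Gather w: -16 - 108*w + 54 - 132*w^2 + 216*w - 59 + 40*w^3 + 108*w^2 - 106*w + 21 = 40*w^3 - 24*w^2 + 2*w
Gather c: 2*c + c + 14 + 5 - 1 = 3*c + 18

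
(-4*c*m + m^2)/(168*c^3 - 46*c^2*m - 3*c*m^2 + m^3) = m/(-42*c^2 + c*m + m^2)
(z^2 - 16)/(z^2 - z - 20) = (z - 4)/(z - 5)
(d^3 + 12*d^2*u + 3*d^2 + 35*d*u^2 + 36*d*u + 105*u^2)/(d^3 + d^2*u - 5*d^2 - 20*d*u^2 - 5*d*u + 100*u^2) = (-d^2 - 7*d*u - 3*d - 21*u)/(-d^2 + 4*d*u + 5*d - 20*u)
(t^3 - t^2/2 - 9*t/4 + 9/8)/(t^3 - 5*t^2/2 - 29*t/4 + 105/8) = (4*t^2 + 4*t - 3)/(4*t^2 - 4*t - 35)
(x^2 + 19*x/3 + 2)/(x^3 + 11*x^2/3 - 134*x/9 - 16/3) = 3/(3*x - 8)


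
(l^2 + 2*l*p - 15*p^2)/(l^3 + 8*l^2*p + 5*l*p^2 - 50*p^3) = (-l + 3*p)/(-l^2 - 3*l*p + 10*p^2)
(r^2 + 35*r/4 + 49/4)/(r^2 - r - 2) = (r^2 + 35*r/4 + 49/4)/(r^2 - r - 2)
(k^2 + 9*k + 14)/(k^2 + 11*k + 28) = (k + 2)/(k + 4)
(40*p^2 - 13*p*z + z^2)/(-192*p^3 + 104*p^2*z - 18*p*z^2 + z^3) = (-5*p + z)/(24*p^2 - 10*p*z + z^2)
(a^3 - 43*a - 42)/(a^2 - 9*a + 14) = (a^2 + 7*a + 6)/(a - 2)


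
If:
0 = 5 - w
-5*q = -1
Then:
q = 1/5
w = 5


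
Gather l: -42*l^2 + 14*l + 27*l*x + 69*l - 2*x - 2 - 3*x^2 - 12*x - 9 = -42*l^2 + l*(27*x + 83) - 3*x^2 - 14*x - 11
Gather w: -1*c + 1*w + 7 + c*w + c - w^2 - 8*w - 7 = -w^2 + w*(c - 7)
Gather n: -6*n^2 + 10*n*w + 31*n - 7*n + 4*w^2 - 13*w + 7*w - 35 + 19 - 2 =-6*n^2 + n*(10*w + 24) + 4*w^2 - 6*w - 18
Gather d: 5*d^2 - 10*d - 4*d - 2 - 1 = 5*d^2 - 14*d - 3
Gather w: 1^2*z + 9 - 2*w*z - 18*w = w*(-2*z - 18) + z + 9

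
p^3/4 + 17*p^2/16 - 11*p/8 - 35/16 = (p/4 + 1/4)*(p - 7/4)*(p + 5)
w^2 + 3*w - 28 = (w - 4)*(w + 7)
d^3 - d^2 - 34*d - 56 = (d - 7)*(d + 2)*(d + 4)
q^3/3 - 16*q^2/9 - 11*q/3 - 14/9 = (q/3 + 1/3)*(q - 7)*(q + 2/3)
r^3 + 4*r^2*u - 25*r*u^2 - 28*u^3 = (r - 4*u)*(r + u)*(r + 7*u)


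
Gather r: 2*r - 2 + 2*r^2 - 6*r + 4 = 2*r^2 - 4*r + 2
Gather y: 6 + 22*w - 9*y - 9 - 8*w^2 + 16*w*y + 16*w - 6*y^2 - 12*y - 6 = -8*w^2 + 38*w - 6*y^2 + y*(16*w - 21) - 9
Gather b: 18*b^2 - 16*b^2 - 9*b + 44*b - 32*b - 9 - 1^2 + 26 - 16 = 2*b^2 + 3*b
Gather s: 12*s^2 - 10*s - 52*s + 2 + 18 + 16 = 12*s^2 - 62*s + 36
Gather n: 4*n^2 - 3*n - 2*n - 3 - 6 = 4*n^2 - 5*n - 9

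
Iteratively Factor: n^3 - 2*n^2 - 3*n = (n + 1)*(n^2 - 3*n) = (n - 3)*(n + 1)*(n)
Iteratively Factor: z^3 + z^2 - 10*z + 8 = (z - 2)*(z^2 + 3*z - 4) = (z - 2)*(z + 4)*(z - 1)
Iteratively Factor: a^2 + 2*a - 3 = (a + 3)*(a - 1)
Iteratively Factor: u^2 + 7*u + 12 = (u + 4)*(u + 3)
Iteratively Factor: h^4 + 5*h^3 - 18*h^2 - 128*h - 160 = (h + 4)*(h^3 + h^2 - 22*h - 40) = (h + 4)^2*(h^2 - 3*h - 10) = (h - 5)*(h + 4)^2*(h + 2)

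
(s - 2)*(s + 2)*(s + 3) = s^3 + 3*s^2 - 4*s - 12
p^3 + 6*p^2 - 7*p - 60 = (p - 3)*(p + 4)*(p + 5)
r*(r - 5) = r^2 - 5*r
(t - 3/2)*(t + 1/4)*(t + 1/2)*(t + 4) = t^4 + 13*t^3/4 - 4*t^2 - 67*t/16 - 3/4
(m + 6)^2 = m^2 + 12*m + 36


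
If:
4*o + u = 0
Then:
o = -u/4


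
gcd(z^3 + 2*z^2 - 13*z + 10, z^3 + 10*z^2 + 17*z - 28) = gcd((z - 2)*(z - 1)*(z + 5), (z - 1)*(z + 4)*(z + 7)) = z - 1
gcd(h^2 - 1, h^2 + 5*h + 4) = h + 1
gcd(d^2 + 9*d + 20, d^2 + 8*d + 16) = d + 4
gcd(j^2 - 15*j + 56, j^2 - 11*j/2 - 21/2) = j - 7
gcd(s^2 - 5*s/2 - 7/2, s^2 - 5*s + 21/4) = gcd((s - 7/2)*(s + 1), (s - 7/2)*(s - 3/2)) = s - 7/2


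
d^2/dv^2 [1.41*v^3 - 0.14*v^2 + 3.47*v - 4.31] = 8.46*v - 0.28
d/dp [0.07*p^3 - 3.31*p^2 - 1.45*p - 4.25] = 0.21*p^2 - 6.62*p - 1.45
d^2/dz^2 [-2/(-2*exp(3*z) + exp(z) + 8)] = 2*((1 - 18*exp(2*z))*(-2*exp(3*z) + exp(z) + 8) - 2*(6*exp(2*z) - 1)^2*exp(z))*exp(z)/(-2*exp(3*z) + exp(z) + 8)^3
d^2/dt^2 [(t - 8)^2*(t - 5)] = 6*t - 42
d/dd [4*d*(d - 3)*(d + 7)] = 12*d^2 + 32*d - 84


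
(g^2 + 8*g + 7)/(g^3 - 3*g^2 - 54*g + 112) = (g + 1)/(g^2 - 10*g + 16)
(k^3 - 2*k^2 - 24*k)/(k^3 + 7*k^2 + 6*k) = (k^2 - 2*k - 24)/(k^2 + 7*k + 6)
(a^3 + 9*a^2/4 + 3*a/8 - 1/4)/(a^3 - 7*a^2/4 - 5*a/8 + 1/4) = (a + 2)/(a - 2)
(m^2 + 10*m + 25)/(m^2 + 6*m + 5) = (m + 5)/(m + 1)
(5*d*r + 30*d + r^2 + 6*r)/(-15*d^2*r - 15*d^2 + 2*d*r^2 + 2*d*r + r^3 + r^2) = (r + 6)/(-3*d*r - 3*d + r^2 + r)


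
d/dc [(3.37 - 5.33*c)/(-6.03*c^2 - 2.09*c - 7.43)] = (-32.1399*c^2 + 40.6422*c + 46.6452)/(36.3609*c^4 + 25.2054*c^3 + 93.9739*c^2 + 31.0574*c + 55.2049)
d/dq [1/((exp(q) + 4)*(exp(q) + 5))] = (-2*exp(q) - 9)*exp(q)/(exp(4*q) + 18*exp(3*q) + 121*exp(2*q) + 360*exp(q) + 400)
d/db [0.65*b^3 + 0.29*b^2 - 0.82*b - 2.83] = 1.95*b^2 + 0.58*b - 0.82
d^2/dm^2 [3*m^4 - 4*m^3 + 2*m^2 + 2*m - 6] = 36*m^2 - 24*m + 4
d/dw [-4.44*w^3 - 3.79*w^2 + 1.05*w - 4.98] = -13.32*w^2 - 7.58*w + 1.05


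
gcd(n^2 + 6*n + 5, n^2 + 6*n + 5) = n^2 + 6*n + 5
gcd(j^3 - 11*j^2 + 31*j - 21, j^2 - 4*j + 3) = j^2 - 4*j + 3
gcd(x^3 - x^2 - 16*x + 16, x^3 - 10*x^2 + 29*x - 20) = x^2 - 5*x + 4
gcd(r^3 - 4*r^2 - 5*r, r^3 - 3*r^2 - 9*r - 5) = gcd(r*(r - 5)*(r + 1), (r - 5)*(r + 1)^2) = r^2 - 4*r - 5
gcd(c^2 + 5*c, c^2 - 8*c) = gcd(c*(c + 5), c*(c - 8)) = c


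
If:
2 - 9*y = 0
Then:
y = 2/9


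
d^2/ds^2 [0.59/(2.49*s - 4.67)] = 7.316118/(2.49*s - 4.67)^3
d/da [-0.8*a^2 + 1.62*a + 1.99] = 1.62 - 1.6*a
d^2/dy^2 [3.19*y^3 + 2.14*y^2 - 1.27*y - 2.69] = 19.14*y + 4.28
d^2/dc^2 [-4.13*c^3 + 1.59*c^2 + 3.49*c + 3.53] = 3.18 - 24.78*c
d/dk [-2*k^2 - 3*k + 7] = -4*k - 3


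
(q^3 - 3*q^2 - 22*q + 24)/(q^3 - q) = (q^2 - 2*q - 24)/(q*(q + 1))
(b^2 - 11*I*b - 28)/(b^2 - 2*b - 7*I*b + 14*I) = (b - 4*I)/(b - 2)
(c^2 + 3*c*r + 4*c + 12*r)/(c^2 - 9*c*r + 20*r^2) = (c^2 + 3*c*r + 4*c + 12*r)/(c^2 - 9*c*r + 20*r^2)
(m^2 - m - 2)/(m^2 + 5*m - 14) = (m + 1)/(m + 7)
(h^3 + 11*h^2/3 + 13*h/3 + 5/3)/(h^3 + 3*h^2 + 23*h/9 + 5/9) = 3*(h + 1)/(3*h + 1)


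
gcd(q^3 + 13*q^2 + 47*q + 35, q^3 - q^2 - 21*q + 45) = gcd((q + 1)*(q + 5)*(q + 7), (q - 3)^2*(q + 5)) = q + 5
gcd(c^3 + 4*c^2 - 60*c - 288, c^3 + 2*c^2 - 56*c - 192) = c^2 - 2*c - 48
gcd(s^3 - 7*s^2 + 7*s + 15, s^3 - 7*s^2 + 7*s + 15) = s^3 - 7*s^2 + 7*s + 15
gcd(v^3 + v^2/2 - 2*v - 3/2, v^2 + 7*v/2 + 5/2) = v + 1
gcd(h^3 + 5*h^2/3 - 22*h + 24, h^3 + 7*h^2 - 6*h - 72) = h^2 + 3*h - 18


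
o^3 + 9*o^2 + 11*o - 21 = (o - 1)*(o + 3)*(o + 7)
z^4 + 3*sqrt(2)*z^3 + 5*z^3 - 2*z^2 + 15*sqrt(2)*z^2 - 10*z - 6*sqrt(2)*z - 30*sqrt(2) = (z + 5)*(z - sqrt(2))*(z + sqrt(2))*(z + 3*sqrt(2))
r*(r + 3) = r^2 + 3*r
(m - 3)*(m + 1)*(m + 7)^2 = m^4 + 12*m^3 + 18*m^2 - 140*m - 147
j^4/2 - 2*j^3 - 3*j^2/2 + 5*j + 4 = (j/2 + 1/2)*(j - 4)*(j - 2)*(j + 1)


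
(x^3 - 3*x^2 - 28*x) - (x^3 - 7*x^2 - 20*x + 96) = 4*x^2 - 8*x - 96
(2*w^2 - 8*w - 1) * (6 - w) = -2*w^3 + 20*w^2 - 47*w - 6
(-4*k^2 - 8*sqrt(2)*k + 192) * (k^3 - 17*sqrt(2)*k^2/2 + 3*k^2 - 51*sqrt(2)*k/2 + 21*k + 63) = -4*k^5 - 12*k^4 + 26*sqrt(2)*k^4 + 78*sqrt(2)*k^3 + 244*k^3 - 1800*sqrt(2)*k^2 + 732*k^2 - 5400*sqrt(2)*k + 4032*k + 12096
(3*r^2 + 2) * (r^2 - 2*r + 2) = 3*r^4 - 6*r^3 + 8*r^2 - 4*r + 4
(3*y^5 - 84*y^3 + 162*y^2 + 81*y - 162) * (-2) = -6*y^5 + 168*y^3 - 324*y^2 - 162*y + 324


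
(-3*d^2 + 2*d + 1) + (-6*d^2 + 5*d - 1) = -9*d^2 + 7*d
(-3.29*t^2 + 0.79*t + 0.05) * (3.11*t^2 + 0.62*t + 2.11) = -10.2319*t^4 + 0.4171*t^3 - 6.2966*t^2 + 1.6979*t + 0.1055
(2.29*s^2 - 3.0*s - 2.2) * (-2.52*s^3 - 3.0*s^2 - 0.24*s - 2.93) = -5.7708*s^5 + 0.69*s^4 + 13.9944*s^3 + 0.6103*s^2 + 9.318*s + 6.446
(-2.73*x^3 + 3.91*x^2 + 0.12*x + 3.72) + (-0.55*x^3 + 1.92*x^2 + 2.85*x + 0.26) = -3.28*x^3 + 5.83*x^2 + 2.97*x + 3.98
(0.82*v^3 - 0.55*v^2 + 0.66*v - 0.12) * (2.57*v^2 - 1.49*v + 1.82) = 2.1074*v^5 - 2.6353*v^4 + 4.0081*v^3 - 2.2928*v^2 + 1.38*v - 0.2184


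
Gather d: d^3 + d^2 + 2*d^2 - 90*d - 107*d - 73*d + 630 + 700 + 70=d^3 + 3*d^2 - 270*d + 1400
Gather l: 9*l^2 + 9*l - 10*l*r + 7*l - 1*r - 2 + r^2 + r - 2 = 9*l^2 + l*(16 - 10*r) + r^2 - 4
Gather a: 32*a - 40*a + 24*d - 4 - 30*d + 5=-8*a - 6*d + 1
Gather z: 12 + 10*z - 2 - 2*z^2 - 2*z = -2*z^2 + 8*z + 10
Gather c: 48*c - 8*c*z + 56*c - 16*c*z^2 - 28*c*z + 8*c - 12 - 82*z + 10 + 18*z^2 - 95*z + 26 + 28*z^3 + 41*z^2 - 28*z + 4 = c*(-16*z^2 - 36*z + 112) + 28*z^3 + 59*z^2 - 205*z + 28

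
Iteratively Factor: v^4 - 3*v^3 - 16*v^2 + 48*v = (v)*(v^3 - 3*v^2 - 16*v + 48) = v*(v - 3)*(v^2 - 16) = v*(v - 3)*(v + 4)*(v - 4)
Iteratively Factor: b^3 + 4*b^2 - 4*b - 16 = (b + 2)*(b^2 + 2*b - 8) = (b - 2)*(b + 2)*(b + 4)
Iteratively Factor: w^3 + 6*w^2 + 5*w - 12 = (w + 3)*(w^2 + 3*w - 4) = (w - 1)*(w + 3)*(w + 4)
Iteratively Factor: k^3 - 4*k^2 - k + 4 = (k + 1)*(k^2 - 5*k + 4) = (k - 4)*(k + 1)*(k - 1)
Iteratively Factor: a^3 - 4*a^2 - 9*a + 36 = (a + 3)*(a^2 - 7*a + 12) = (a - 3)*(a + 3)*(a - 4)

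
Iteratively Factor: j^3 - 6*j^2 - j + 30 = (j - 3)*(j^2 - 3*j - 10) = (j - 3)*(j + 2)*(j - 5)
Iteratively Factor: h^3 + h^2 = (h)*(h^2 + h) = h*(h + 1)*(h)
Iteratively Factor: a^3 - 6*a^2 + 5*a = (a)*(a^2 - 6*a + 5) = a*(a - 1)*(a - 5)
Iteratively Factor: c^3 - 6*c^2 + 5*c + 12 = (c - 4)*(c^2 - 2*c - 3) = (c - 4)*(c + 1)*(c - 3)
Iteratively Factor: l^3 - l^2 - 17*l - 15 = (l + 3)*(l^2 - 4*l - 5) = (l + 1)*(l + 3)*(l - 5)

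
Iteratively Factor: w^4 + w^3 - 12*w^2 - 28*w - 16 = (w + 1)*(w^3 - 12*w - 16) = (w - 4)*(w + 1)*(w^2 + 4*w + 4) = (w - 4)*(w + 1)*(w + 2)*(w + 2)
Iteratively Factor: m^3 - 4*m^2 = (m)*(m^2 - 4*m) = m^2*(m - 4)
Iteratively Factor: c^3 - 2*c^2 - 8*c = (c + 2)*(c^2 - 4*c) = c*(c + 2)*(c - 4)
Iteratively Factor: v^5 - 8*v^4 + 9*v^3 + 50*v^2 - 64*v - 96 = (v - 4)*(v^4 - 4*v^3 - 7*v^2 + 22*v + 24) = (v - 4)*(v + 1)*(v^3 - 5*v^2 - 2*v + 24) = (v - 4)*(v + 1)*(v + 2)*(v^2 - 7*v + 12) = (v - 4)^2*(v + 1)*(v + 2)*(v - 3)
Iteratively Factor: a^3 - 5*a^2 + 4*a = (a)*(a^2 - 5*a + 4) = a*(a - 1)*(a - 4)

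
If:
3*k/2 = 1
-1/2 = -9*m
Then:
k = 2/3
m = 1/18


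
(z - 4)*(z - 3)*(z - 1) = z^3 - 8*z^2 + 19*z - 12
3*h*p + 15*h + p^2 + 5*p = (3*h + p)*(p + 5)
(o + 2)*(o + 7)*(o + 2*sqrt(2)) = o^3 + 2*sqrt(2)*o^2 + 9*o^2 + 14*o + 18*sqrt(2)*o + 28*sqrt(2)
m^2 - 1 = (m - 1)*(m + 1)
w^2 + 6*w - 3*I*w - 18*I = (w + 6)*(w - 3*I)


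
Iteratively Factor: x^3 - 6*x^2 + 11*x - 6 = (x - 1)*(x^2 - 5*x + 6) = (x - 2)*(x - 1)*(x - 3)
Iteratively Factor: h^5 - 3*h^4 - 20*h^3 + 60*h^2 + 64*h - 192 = (h - 2)*(h^4 - h^3 - 22*h^2 + 16*h + 96) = (h - 3)*(h - 2)*(h^3 + 2*h^2 - 16*h - 32) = (h - 4)*(h - 3)*(h - 2)*(h^2 + 6*h + 8) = (h - 4)*(h - 3)*(h - 2)*(h + 2)*(h + 4)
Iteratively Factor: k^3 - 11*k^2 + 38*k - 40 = (k - 5)*(k^2 - 6*k + 8) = (k - 5)*(k - 4)*(k - 2)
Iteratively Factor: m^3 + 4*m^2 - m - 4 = (m + 1)*(m^2 + 3*m - 4) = (m + 1)*(m + 4)*(m - 1)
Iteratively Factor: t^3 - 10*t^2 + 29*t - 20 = (t - 1)*(t^2 - 9*t + 20) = (t - 4)*(t - 1)*(t - 5)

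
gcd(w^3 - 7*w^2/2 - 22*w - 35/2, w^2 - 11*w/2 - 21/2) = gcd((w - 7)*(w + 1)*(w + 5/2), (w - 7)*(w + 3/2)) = w - 7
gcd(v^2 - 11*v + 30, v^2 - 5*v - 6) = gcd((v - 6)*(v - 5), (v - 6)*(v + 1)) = v - 6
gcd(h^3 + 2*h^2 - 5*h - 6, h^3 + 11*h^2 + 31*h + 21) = h^2 + 4*h + 3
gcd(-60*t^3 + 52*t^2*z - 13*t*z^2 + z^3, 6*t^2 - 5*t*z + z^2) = -2*t + z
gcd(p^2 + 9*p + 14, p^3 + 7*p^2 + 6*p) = 1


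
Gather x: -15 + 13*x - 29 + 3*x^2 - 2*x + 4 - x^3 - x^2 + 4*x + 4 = -x^3 + 2*x^2 + 15*x - 36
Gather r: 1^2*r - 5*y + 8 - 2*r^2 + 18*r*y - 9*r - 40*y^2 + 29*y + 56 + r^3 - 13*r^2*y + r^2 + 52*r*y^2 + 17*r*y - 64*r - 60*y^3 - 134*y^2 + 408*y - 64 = r^3 + r^2*(-13*y - 1) + r*(52*y^2 + 35*y - 72) - 60*y^3 - 174*y^2 + 432*y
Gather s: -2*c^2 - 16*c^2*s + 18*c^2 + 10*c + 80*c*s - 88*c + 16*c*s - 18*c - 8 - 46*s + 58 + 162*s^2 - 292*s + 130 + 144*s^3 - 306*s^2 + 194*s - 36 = 16*c^2 - 96*c + 144*s^3 - 144*s^2 + s*(-16*c^2 + 96*c - 144) + 144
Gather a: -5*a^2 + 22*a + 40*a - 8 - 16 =-5*a^2 + 62*a - 24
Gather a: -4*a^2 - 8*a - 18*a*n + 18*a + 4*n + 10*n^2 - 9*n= -4*a^2 + a*(10 - 18*n) + 10*n^2 - 5*n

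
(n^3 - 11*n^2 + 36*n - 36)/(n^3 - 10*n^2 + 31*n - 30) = (n - 6)/(n - 5)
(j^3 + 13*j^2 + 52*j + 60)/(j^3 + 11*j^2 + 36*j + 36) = (j + 5)/(j + 3)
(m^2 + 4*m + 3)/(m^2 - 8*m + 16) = (m^2 + 4*m + 3)/(m^2 - 8*m + 16)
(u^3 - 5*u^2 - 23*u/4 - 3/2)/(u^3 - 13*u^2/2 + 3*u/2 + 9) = (4*u^2 + 4*u + 1)/(2*(2*u^2 - u - 3))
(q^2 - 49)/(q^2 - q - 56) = (q - 7)/(q - 8)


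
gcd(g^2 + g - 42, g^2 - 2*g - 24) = g - 6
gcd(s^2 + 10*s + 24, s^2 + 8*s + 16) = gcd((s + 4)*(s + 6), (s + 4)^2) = s + 4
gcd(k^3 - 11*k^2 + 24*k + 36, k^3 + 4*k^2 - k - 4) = k + 1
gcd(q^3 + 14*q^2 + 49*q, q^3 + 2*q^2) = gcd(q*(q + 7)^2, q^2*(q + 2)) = q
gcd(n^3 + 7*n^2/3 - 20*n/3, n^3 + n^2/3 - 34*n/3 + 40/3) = n^2 + 7*n/3 - 20/3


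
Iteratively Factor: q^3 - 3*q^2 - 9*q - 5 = (q + 1)*(q^2 - 4*q - 5) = (q - 5)*(q + 1)*(q + 1)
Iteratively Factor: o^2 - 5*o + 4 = (o - 1)*(o - 4)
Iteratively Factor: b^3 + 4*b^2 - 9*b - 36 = (b - 3)*(b^2 + 7*b + 12) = (b - 3)*(b + 4)*(b + 3)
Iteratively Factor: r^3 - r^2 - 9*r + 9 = (r - 3)*(r^2 + 2*r - 3) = (r - 3)*(r + 3)*(r - 1)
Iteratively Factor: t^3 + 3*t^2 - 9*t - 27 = (t + 3)*(t^2 - 9) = (t - 3)*(t + 3)*(t + 3)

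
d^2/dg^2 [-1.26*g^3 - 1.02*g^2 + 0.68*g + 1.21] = -7.56*g - 2.04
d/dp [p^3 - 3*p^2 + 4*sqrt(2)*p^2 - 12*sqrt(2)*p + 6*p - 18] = 3*p^2 - 6*p + 8*sqrt(2)*p - 12*sqrt(2) + 6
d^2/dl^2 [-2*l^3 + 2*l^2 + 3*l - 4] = 4 - 12*l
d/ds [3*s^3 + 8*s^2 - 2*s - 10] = 9*s^2 + 16*s - 2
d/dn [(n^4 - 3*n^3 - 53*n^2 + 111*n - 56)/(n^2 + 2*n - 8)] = (2*n^5 + 3*n^4 - 44*n^3 - 145*n^2 + 960*n - 776)/(n^4 + 4*n^3 - 12*n^2 - 32*n + 64)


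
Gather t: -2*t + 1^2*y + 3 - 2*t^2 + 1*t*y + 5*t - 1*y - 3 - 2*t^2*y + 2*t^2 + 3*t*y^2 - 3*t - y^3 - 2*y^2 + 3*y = -2*t^2*y + t*(3*y^2 + y) - y^3 - 2*y^2 + 3*y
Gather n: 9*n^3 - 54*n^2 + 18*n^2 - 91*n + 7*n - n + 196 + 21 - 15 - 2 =9*n^3 - 36*n^2 - 85*n + 200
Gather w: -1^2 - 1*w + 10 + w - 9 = 0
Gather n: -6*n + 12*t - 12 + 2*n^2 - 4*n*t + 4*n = 2*n^2 + n*(-4*t - 2) + 12*t - 12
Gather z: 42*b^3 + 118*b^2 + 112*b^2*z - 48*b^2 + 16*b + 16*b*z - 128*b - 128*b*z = 42*b^3 + 70*b^2 - 112*b + z*(112*b^2 - 112*b)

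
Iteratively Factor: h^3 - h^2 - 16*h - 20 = (h - 5)*(h^2 + 4*h + 4) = (h - 5)*(h + 2)*(h + 2)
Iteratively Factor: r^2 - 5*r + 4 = (r - 4)*(r - 1)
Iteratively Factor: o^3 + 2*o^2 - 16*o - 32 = (o + 2)*(o^2 - 16) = (o + 2)*(o + 4)*(o - 4)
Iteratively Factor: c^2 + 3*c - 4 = (c - 1)*(c + 4)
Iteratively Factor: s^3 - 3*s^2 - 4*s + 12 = (s - 3)*(s^2 - 4) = (s - 3)*(s + 2)*(s - 2)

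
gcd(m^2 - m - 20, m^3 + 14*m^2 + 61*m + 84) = m + 4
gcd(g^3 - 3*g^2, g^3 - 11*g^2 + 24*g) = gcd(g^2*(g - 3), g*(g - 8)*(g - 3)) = g^2 - 3*g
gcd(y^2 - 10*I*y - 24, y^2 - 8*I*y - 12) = y - 6*I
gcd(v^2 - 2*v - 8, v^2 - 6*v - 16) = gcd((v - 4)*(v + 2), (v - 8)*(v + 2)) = v + 2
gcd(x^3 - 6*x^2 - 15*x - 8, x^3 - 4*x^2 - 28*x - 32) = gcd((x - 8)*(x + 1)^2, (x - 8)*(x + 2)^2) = x - 8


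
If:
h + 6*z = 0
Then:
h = -6*z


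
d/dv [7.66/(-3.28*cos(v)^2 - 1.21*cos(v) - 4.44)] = -(50.2496*cos(v) + 9.2686)*sin(v)/(3.28*cos(v)^2 + 1.21*cos(v) + 4.44)^2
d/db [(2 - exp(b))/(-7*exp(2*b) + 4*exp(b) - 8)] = 7*(4 - exp(b))*exp(2*b)/(49*exp(4*b) - 56*exp(3*b) + 128*exp(2*b) - 64*exp(b) + 64)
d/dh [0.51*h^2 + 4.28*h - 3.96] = 1.02*h + 4.28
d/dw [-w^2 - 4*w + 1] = -2*w - 4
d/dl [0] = 0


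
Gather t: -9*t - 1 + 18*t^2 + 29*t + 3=18*t^2 + 20*t + 2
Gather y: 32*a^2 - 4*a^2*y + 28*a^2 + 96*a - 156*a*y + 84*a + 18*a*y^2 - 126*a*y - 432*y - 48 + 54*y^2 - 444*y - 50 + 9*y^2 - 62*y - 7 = 60*a^2 + 180*a + y^2*(18*a + 63) + y*(-4*a^2 - 282*a - 938) - 105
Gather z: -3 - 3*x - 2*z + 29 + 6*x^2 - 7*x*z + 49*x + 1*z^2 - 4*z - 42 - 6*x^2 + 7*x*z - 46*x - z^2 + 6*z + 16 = 0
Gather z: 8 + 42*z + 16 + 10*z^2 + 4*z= 10*z^2 + 46*z + 24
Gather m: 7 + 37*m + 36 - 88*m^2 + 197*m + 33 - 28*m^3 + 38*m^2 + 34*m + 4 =-28*m^3 - 50*m^2 + 268*m + 80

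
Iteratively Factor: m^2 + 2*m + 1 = (m + 1)*(m + 1)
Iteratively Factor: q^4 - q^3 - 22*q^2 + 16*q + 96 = (q - 4)*(q^3 + 3*q^2 - 10*q - 24) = (q - 4)*(q + 4)*(q^2 - q - 6) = (q - 4)*(q + 2)*(q + 4)*(q - 3)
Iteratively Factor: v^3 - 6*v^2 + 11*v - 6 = (v - 1)*(v^2 - 5*v + 6) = (v - 3)*(v - 1)*(v - 2)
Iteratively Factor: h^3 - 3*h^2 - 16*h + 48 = (h - 3)*(h^2 - 16) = (h - 3)*(h + 4)*(h - 4)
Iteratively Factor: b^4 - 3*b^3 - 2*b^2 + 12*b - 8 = (b - 2)*(b^3 - b^2 - 4*b + 4) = (b - 2)^2*(b^2 + b - 2) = (b - 2)^2*(b - 1)*(b + 2)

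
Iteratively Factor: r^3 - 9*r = (r + 3)*(r^2 - 3*r) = r*(r + 3)*(r - 3)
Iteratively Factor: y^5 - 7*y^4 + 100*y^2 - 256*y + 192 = (y - 3)*(y^4 - 4*y^3 - 12*y^2 + 64*y - 64) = (y - 3)*(y - 2)*(y^3 - 2*y^2 - 16*y + 32) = (y - 3)*(y - 2)^2*(y^2 - 16) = (y - 4)*(y - 3)*(y - 2)^2*(y + 4)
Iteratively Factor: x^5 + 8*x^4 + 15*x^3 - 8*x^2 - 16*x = (x + 4)*(x^4 + 4*x^3 - x^2 - 4*x) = (x + 4)^2*(x^3 - x) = (x + 1)*(x + 4)^2*(x^2 - x) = x*(x + 1)*(x + 4)^2*(x - 1)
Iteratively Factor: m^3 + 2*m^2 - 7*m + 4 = (m - 1)*(m^2 + 3*m - 4) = (m - 1)^2*(m + 4)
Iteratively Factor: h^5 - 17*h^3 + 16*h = (h + 1)*(h^4 - h^3 - 16*h^2 + 16*h) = (h - 1)*(h + 1)*(h^3 - 16*h) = h*(h - 1)*(h + 1)*(h^2 - 16) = h*(h - 1)*(h + 1)*(h + 4)*(h - 4)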